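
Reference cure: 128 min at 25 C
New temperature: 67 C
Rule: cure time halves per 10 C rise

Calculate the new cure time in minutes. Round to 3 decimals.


factor = 2^((67-25)/10) = 18.3792
t_new = 128 / 18.3792 = 6.964 min

6.964


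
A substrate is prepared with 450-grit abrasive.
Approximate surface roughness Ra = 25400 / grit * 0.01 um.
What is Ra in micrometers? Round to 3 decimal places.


Ra = 25400 / 450 * 0.01 = 0.564 um

0.564


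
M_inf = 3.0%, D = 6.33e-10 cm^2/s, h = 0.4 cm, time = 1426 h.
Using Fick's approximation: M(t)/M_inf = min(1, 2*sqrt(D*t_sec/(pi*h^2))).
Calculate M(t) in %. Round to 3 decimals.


t = 5133600 s
ratio = min(1, 2*sqrt(6.33e-10*5133600/(pi*0.1600)))
= 0.160808
M(t) = 3.0 * 0.160808 = 0.482%

0.482


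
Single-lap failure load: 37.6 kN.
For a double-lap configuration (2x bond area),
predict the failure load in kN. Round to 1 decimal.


Failure load = 37.6 * 2 = 75.2 kN

75.2


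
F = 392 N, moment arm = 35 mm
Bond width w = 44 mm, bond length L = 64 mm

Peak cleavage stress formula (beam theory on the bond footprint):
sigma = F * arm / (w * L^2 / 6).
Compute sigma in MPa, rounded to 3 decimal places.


sigma = (392 * 35) / (44 * 4096 / 6)
= 13720 * 6 / 180224
= 82320 / 180224
= 0.457 MPa

0.457


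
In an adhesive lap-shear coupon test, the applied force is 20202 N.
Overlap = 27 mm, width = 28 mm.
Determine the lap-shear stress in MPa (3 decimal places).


stress = F / (overlap * width)
= 20202 / (27 * 28)
= 26.722 MPa

26.722


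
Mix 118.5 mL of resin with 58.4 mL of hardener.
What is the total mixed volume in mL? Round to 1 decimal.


Total = 118.5 + 58.4 = 176.9 mL

176.9


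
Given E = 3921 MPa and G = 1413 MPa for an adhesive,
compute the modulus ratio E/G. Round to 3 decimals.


E/G ratio = 3921 / 1413 = 2.775

2.775


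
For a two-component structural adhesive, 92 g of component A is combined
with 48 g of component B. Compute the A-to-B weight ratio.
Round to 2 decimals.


Weight ratio A:B = 92 / 48
= 1.92

1.92


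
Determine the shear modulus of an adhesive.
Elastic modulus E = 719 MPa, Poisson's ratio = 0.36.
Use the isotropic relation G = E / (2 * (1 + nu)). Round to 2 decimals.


G = 719 / (2*(1+0.36)) = 719 / 2.72
= 264.34 MPa

264.34


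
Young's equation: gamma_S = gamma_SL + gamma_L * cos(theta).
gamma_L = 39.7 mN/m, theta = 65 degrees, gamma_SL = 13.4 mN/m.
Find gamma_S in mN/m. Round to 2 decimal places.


cos(65 deg) = 0.422618
gamma_S = 13.4 + 39.7 * 0.422618
= 30.18 mN/m

30.18


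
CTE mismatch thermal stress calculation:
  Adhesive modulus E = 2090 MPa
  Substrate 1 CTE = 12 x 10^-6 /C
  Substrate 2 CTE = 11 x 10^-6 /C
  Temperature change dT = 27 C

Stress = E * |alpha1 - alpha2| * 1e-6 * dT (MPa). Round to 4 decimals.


delta_alpha = |12 - 11| = 1 x 10^-6/C
Stress = 2090 * 1e-6 * 27
= 0.0564 MPa

0.0564


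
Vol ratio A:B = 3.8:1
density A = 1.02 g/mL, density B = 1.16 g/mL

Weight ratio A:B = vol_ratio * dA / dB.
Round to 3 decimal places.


Weight ratio = 3.8 * 1.02 / 1.16
= 3.341

3.341


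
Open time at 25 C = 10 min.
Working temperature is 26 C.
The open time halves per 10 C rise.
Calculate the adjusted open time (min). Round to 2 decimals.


factor = 2^((26 - 25) / 10) = 1.0718
ot = 10 / 1.0718 = 9.33 min

9.33


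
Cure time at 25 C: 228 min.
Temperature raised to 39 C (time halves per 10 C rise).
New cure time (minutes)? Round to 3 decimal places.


Acceleration factor = 2^(14/10) = 2.6390
New time = 228 / 2.6390 = 86.396 min

86.396


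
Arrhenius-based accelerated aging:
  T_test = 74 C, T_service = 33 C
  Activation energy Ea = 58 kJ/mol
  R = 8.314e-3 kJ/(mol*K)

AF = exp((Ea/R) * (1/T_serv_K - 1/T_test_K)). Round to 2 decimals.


T_test_K = 347.15, T_serv_K = 306.15
AF = exp((58/8.314e-3) * (1/306.15 - 1/347.15))
= 14.75

14.75


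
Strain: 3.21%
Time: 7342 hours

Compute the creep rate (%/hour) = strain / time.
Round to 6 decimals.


Creep rate = 3.21 / 7342
= 0.000437 %/h

0.000437


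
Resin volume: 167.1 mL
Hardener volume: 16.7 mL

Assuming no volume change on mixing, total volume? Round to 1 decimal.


V_total = 167.1 + 16.7 = 183.8 mL

183.8


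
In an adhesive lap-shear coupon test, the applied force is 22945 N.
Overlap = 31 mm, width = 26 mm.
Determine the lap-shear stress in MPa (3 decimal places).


stress = F / (overlap * width)
= 22945 / (31 * 26)
= 28.468 MPa

28.468


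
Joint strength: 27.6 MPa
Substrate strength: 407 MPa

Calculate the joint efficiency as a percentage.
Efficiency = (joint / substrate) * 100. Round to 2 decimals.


Efficiency = (27.6 / 407) * 100 = 6.78%

6.78


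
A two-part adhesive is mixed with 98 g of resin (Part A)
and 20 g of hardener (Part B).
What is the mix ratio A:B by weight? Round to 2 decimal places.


Mix ratio = mass_A / mass_B
= 98 / 20
= 4.90

4.90


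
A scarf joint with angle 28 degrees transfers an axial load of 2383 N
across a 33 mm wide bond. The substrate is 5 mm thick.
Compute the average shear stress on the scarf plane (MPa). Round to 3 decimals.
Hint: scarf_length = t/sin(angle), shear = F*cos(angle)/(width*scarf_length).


scarf_length = 5 / sin(28 deg) = 10.6503 mm
cos(28 deg) = 0.882948
shear stress = 2383 * 0.882948 / (33 * 10.6503)
= 5.987 MPa

5.987


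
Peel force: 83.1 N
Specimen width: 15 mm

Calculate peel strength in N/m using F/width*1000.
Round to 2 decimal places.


Peel strength = 83.1 / 15 * 1000 = 5540.00 N/m

5540.00


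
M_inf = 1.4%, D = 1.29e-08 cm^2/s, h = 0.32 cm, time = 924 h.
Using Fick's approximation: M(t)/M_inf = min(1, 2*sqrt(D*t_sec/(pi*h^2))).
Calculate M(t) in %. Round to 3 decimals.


t = 3326400 s
ratio = min(1, 2*sqrt(1.29e-08*3326400/(pi*0.1024)))
= 0.730444
M(t) = 1.4 * 0.730444 = 1.023%

1.023


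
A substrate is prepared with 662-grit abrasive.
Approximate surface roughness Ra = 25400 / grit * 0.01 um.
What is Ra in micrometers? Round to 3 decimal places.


Ra = 25400 / 662 * 0.01 = 0.384 um

0.384


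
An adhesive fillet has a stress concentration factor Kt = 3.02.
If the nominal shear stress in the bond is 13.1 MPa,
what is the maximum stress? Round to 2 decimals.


Max stress = 13.1 * 3.02 = 39.56 MPa

39.56


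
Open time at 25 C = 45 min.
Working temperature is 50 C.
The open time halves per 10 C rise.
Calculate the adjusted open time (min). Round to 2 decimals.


factor = 2^((50 - 25) / 10) = 5.6569
ot = 45 / 5.6569 = 7.95 min

7.95


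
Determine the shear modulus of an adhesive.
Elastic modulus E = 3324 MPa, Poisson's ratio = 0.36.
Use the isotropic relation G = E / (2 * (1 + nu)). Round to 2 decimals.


G = 3324 / (2*(1+0.36)) = 3324 / 2.72
= 1222.06 MPa

1222.06


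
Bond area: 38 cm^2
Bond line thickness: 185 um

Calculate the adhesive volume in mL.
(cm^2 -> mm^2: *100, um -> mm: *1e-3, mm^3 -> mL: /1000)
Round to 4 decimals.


V = 38*100 * 185*1e-3 / 1000
= 0.7030 mL

0.7030


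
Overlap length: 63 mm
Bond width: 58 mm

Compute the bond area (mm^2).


Bond area = 63 * 58 = 3654 mm^2

3654


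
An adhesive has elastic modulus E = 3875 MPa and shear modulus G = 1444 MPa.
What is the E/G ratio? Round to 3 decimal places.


E/G = 3875 / 1444 = 2.684

2.684


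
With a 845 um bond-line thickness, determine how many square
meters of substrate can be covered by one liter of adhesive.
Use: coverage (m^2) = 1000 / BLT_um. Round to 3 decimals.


Coverage = 1000 / 845 = 1.183 m^2

1.183


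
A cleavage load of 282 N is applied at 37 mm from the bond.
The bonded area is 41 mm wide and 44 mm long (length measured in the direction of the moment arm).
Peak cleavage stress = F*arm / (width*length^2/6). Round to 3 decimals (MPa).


Moment = 282 * 37 = 10434 N*mm
Section modulus = 41 * 1936 / 6 = 79376 / 6 mm^3
Stress = 10434 / (79376 / 6) = 62604 / 79376
= 0.789 MPa

0.789


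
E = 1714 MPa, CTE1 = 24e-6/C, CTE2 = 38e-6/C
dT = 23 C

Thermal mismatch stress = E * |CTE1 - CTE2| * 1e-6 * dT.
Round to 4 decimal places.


= 1714 * 14e-6 * 23
= 0.5519 MPa

0.5519


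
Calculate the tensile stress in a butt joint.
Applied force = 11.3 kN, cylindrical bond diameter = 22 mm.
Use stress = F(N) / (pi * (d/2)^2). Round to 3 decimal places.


A = pi * 11.0^2 = 380.1327 mm^2
sigma = 11300.0 / 380.1327 = 29.726 MPa

29.726


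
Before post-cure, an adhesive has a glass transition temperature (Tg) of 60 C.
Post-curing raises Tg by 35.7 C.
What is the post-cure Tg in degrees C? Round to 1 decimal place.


Tg_post = Tg_base + delta_Tg
= 60 + 35.7
= 95.7 C

95.7


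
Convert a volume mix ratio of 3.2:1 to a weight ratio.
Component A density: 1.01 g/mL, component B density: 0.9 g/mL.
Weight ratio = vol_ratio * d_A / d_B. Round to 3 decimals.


= 3.2 * 1.01 / 0.9 = 3.591

3.591


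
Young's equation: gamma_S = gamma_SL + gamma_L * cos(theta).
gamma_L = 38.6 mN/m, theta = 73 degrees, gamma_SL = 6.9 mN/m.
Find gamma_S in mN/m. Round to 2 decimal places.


cos(73 deg) = 0.292372
gamma_S = 6.9 + 38.6 * 0.292372
= 18.19 mN/m

18.19


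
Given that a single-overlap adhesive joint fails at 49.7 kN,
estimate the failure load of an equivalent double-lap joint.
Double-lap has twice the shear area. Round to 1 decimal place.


Double-lap factor = 2
Expected load = 49.7 * 2 = 99.4 kN

99.4


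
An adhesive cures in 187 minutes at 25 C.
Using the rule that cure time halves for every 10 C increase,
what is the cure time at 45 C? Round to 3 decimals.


Factor = 2^((45 - 25) / 10) = 4.0000
Cure time = 187 / 4.0000
= 46.750 minutes

46.750


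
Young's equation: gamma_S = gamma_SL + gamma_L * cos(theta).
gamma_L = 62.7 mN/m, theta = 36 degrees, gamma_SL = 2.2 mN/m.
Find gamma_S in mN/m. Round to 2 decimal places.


cos(36 deg) = 0.809017
gamma_S = 2.2 + 62.7 * 0.809017
= 52.93 mN/m

52.93


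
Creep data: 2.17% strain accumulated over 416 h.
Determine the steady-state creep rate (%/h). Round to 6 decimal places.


Rate = 2.17 / 416 = 0.005216 %/h

0.005216


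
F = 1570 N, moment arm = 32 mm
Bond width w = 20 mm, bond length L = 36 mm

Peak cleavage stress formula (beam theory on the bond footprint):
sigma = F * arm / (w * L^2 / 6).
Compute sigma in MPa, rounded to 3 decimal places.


sigma = (1570 * 32) / (20 * 1296 / 6)
= 50240 * 6 / 25920
= 301440 / 25920
= 11.630 MPa

11.630


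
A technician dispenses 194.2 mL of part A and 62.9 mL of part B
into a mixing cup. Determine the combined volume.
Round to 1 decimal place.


Combined volume = 194.2 + 62.9
= 257.1 mL

257.1


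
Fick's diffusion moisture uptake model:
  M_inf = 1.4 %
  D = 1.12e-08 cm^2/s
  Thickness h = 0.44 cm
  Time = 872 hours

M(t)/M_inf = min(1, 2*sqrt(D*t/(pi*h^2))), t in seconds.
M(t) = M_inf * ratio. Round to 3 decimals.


t_sec = 872 * 3600 = 3139200
ratio = 2*sqrt(1.12e-08*3139200/(pi*0.44^2))
= min(1, 0.480862)
= 0.480862
M(t) = 1.4 * 0.480862 = 0.673 %

0.673


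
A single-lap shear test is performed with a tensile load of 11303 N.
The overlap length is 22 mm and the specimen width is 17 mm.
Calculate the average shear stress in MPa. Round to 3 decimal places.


Shear stress = F / (overlap * width)
= 11303 / (22 * 17)
= 11303 / 374
= 30.222 MPa

30.222


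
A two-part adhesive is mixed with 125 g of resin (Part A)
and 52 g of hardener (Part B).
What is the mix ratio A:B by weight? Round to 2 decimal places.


Mix ratio = mass_A / mass_B
= 125 / 52
= 2.40

2.40


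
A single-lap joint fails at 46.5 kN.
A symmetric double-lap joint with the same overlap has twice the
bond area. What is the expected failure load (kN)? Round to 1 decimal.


Double-lap load = 2 * 46.5 = 93.0 kN

93.0


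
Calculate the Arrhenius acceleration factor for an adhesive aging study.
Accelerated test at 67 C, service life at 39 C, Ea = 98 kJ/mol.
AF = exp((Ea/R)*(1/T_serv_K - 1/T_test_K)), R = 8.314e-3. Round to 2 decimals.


T_test = 340.15 K, T_serv = 312.15 K
Ea/R = 98 / 0.008314 = 11787.35
AF = exp(11787.35 * (1/312.15 - 1/340.15))
= 22.39

22.39


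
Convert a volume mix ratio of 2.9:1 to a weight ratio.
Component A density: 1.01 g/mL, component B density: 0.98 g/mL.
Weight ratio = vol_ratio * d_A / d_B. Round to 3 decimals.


= 2.9 * 1.01 / 0.98 = 2.989

2.989


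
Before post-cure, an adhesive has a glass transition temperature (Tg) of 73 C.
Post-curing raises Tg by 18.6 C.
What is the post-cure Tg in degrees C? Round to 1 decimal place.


Tg_post = Tg_base + delta_Tg
= 73 + 18.6
= 91.6 C

91.6


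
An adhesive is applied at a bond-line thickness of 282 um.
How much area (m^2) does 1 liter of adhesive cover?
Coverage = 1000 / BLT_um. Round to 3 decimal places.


Coverage = 1000 / 282 = 3.546 m^2

3.546


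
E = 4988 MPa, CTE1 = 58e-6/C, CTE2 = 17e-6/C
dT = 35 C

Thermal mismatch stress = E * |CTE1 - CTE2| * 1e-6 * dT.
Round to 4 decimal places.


= 4988 * 41e-6 * 35
= 7.1578 MPa

7.1578


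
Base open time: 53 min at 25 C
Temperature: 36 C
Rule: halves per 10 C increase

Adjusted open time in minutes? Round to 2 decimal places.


Acceleration = 2^((36-25)/10) = 2.1435
Open time = 53 / 2.1435 = 24.73 min

24.73


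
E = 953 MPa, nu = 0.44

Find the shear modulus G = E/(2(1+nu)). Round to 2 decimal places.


G = 953 / (2 * 1.44)
= 330.90 MPa

330.90


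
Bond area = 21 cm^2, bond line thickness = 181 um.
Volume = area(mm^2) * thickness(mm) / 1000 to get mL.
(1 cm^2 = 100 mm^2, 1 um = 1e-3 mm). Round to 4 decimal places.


area_mm2 = 21 * 100 = 2100
blt_mm = 181 * 1e-3 = 0.181
vol_mm3 = 2100 * 0.181 = 380.1
vol_mL = 380.1 / 1000 = 0.3801 mL

0.3801


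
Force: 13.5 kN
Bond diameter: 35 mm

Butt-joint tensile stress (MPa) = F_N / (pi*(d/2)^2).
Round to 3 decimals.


F_N = 13.5 * 1000 = 13500.0 N
A = pi*(17.5)^2 = 962.1128 mm^2
stress = 13500.0 / 962.1128 = 14.032 MPa

14.032


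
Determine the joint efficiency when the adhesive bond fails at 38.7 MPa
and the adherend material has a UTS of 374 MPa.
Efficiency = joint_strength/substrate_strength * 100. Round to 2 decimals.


Joint efficiency = 38.7 / 374 * 100
= 10.35%

10.35


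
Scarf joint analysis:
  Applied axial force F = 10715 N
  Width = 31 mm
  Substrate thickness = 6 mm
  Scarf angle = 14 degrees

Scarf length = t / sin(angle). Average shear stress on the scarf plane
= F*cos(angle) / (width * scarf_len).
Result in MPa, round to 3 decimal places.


Scarf length = 6 / sin(14 deg) = 24.8014 mm
cos(14 deg) = 0.970296
Shear = 10715 * 0.970296 / (31 * 24.8014)
= 13.523 MPa

13.523


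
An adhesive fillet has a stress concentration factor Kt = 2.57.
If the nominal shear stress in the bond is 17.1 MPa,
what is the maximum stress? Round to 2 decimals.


Max stress = 17.1 * 2.57 = 43.95 MPa

43.95


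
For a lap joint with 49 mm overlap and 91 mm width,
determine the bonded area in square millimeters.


Area = 49 * 91 = 4459 mm^2

4459


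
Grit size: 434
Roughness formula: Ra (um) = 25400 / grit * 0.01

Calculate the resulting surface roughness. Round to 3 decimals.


Ra = 25400 / 434 * 0.01
= 0.585 um

0.585


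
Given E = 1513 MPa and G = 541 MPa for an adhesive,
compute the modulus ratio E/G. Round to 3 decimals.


E/G ratio = 1513 / 541 = 2.797

2.797


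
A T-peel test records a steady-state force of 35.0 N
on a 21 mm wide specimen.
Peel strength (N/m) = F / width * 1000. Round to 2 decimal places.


Peel strength = 35.0 / 21 * 1000
= 1666.67 N/m

1666.67


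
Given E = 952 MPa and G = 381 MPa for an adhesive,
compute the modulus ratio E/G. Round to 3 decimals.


E/G ratio = 952 / 381 = 2.499

2.499


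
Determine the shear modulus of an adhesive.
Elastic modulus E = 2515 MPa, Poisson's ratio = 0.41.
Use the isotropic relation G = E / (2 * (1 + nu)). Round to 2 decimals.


G = 2515 / (2*(1+0.41)) = 2515 / 2.82
= 891.84 MPa

891.84


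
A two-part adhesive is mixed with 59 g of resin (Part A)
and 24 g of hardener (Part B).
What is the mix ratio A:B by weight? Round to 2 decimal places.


Mix ratio = mass_A / mass_B
= 59 / 24
= 2.46

2.46


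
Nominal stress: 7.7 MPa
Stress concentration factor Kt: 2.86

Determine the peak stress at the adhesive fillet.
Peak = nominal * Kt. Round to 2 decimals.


Peak stress = 7.7 * 2.86
= 22.02 MPa

22.02


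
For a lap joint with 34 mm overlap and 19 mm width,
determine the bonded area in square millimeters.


Area = 34 * 19 = 646 mm^2

646


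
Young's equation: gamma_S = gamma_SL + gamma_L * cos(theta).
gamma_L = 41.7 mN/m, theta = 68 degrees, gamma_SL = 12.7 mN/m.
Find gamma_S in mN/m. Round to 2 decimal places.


cos(68 deg) = 0.374607
gamma_S = 12.7 + 41.7 * 0.374607
= 28.32 mN/m

28.32


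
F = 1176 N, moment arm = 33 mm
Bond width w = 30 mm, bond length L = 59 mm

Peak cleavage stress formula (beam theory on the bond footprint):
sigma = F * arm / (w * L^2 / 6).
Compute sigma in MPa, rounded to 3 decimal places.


sigma = (1176 * 33) / (30 * 3481 / 6)
= 38808 * 6 / 104430
= 232848 / 104430
= 2.230 MPa

2.230


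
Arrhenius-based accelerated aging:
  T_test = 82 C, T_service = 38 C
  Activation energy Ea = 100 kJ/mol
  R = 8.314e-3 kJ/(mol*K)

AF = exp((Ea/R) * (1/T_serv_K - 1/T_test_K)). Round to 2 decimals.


T_test_K = 355.15, T_serv_K = 311.15
AF = exp((100/8.314e-3) * (1/311.15 - 1/355.15))
= 120.20

120.20


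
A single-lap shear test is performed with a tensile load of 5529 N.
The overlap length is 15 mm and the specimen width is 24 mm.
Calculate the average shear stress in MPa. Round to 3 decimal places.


Shear stress = F / (overlap * width)
= 5529 / (15 * 24)
= 5529 / 360
= 15.358 MPa

15.358


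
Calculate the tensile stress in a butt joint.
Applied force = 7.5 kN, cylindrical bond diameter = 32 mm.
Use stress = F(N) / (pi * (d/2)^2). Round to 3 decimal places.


A = pi * 16.0^2 = 804.2477 mm^2
sigma = 7500.0 / 804.2477 = 9.325 MPa

9.325


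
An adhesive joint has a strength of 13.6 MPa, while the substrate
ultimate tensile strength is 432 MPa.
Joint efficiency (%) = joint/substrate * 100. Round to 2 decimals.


Efficiency = 13.6 / 432 * 100
= 3.15%

3.15


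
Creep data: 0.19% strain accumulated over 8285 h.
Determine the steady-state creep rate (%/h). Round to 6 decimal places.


Rate = 0.19 / 8285 = 0.000023 %/h

0.000023


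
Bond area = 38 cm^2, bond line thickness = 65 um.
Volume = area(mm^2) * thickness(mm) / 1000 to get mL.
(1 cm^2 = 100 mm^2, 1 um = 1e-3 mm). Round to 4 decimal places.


area_mm2 = 38 * 100 = 3800
blt_mm = 65 * 1e-3 = 0.065
vol_mm3 = 3800 * 0.065 = 247.0
vol_mL = 247.0 / 1000 = 0.2470 mL

0.2470


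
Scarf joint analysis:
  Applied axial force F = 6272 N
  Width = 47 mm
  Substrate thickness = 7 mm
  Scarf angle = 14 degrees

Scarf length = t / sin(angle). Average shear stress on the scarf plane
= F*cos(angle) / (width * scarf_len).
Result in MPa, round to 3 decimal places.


Scarf length = 7 / sin(14 deg) = 28.9350 mm
cos(14 deg) = 0.970296
Shear = 6272 * 0.970296 / (47 * 28.9350)
= 4.475 MPa

4.475


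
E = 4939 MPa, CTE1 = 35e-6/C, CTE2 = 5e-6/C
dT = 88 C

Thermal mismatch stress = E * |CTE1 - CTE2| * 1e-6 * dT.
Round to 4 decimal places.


= 4939 * 30e-6 * 88
= 13.0390 MPa

13.0390


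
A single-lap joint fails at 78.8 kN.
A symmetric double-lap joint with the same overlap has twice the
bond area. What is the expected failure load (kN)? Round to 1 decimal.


Double-lap load = 2 * 78.8 = 157.6 kN

157.6


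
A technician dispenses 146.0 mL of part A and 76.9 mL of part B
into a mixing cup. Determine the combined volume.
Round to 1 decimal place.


Combined volume = 146.0 + 76.9
= 222.9 mL

222.9


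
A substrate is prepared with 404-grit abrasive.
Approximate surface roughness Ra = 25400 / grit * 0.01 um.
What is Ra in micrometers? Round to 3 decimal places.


Ra = 25400 / 404 * 0.01 = 0.629 um

0.629


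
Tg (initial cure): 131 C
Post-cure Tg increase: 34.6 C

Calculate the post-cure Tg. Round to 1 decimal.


Post-cure Tg = 131 + 34.6 = 165.6 C

165.6


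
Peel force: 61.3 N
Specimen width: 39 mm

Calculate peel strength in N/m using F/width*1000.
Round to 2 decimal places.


Peel strength = 61.3 / 39 * 1000 = 1571.79 N/m

1571.79


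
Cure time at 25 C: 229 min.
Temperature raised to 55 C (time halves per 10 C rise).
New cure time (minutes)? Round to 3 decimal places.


Acceleration factor = 2^(30/10) = 8.0000
New time = 229 / 8.0000 = 28.625 min

28.625


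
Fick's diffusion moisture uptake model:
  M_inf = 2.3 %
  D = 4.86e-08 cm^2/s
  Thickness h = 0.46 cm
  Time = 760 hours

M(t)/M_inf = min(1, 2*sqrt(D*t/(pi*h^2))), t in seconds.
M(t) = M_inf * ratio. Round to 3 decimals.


t_sec = 760 * 3600 = 2736000
ratio = 2*sqrt(4.86e-08*2736000/(pi*0.46^2))
= min(1, 0.894486)
= 0.894486
M(t) = 2.3 * 0.894486 = 2.057 %

2.057


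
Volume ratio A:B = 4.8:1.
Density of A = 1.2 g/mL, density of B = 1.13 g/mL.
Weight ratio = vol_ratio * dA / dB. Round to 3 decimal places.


Wt ratio = 4.8 * 1.2 / 1.13
= 5.097

5.097


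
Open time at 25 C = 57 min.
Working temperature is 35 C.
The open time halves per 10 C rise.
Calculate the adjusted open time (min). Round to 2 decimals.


factor = 2^((35 - 25) / 10) = 2.0000
ot = 57 / 2.0000 = 28.50 min

28.50


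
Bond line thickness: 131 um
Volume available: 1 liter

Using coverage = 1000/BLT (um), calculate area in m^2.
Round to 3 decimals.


1 L = 1e6 mm^3, thickness = 131 um = 0.131 mm
Area = 1e6 / 0.131 mm^2 = (1e6 / 0.131) / 1e6 m^2 = 1000 / 131 m^2
= 7.634 m^2

7.634


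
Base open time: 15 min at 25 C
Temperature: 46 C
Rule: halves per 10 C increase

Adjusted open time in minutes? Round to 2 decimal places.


Acceleration = 2^((46-25)/10) = 4.2871
Open time = 15 / 4.2871 = 3.50 min

3.50


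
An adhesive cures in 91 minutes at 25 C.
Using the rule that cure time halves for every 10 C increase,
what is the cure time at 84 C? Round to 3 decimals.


Factor = 2^((84 - 25) / 10) = 59.7141
Cure time = 91 / 59.7141
= 1.524 minutes

1.524


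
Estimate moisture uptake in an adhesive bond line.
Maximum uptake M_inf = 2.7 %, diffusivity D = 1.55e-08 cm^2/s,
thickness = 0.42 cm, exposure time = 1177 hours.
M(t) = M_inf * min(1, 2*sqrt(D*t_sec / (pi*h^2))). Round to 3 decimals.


Convert time: 1177 h = 4237200 s
ratio = min(1, 2*sqrt(1.55e-08*4237200/(pi*0.42^2)))
= 0.688511
M(t) = 2.7 * 0.688511 = 1.859%

1.859


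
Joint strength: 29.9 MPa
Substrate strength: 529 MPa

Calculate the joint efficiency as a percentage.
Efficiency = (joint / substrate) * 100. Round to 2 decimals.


Efficiency = (29.9 / 529) * 100 = 5.65%

5.65


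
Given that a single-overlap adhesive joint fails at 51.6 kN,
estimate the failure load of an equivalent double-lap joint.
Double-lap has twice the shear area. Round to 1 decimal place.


Double-lap factor = 2
Expected load = 51.6 * 2 = 103.2 kN

103.2


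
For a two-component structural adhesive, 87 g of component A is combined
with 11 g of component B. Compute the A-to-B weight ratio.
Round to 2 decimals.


Weight ratio A:B = 87 / 11
= 7.91

7.91


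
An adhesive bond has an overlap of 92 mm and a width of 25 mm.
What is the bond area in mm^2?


Bond area = overlap * width
= 92 * 25
= 2300 mm^2

2300


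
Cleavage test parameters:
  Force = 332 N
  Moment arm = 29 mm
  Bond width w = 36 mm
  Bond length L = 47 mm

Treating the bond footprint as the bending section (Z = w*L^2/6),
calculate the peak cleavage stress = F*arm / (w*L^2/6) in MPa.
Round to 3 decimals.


M = 332 * 29 = 9628 N*mm
Z = 36 * 47^2 / 6 = 79524 / 6 mm^3
sigma = M / Z = 6 * 9628 / 79524 = 57768 / 79524
= 0.726 MPa

0.726


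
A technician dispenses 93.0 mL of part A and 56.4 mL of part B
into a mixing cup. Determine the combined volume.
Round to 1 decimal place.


Combined volume = 93.0 + 56.4
= 149.4 mL

149.4


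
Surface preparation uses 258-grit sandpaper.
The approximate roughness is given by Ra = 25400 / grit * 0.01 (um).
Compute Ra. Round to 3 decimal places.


Ra = 25400 / 258 * 0.01
= 254 / 258
= 0.984 um

0.984


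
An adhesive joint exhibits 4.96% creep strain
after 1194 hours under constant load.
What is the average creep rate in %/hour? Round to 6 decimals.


Creep rate = strain / time
= 4.96 / 1194
= 0.004154 %/h

0.004154


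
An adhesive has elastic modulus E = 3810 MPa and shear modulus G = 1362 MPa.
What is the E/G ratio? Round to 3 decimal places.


E/G = 3810 / 1362 = 2.797

2.797


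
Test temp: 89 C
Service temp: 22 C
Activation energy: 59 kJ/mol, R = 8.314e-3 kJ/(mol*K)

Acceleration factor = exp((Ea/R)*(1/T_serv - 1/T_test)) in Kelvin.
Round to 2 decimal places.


AF = exp((59/0.008314)*(1/295.15 - 1/362.15))
= 85.47

85.47


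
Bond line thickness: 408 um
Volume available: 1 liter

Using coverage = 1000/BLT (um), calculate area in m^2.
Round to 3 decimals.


1 L = 1e6 mm^3, thickness = 408 um = 0.408 mm
Area = 1e6 / 0.408 mm^2 = (1e6 / 0.408) / 1e6 m^2 = 1000 / 408 m^2
= 2.451 m^2

2.451


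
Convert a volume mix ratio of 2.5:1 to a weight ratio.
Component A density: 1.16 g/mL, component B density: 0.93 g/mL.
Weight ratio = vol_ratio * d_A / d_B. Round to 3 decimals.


= 2.5 * 1.16 / 0.93 = 3.118

3.118


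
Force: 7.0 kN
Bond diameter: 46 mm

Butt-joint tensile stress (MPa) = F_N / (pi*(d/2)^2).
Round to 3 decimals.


F_N = 7.0 * 1000 = 7000.0 N
A = pi*(23.0)^2 = 1661.9025 mm^2
stress = 7000.0 / 1661.9025 = 4.212 MPa

4.212


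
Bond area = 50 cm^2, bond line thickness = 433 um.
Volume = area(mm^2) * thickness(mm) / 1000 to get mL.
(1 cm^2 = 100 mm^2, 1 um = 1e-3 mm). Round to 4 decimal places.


area_mm2 = 50 * 100 = 5000
blt_mm = 433 * 1e-3 = 0.433
vol_mm3 = 5000 * 0.433 = 2165.0
vol_mL = 2165.0 / 1000 = 2.1650 mL

2.1650


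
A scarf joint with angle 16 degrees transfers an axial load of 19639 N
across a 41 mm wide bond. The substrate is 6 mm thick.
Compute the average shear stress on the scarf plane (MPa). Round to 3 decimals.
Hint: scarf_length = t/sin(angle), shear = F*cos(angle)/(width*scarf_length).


scarf_length = 6 / sin(16 deg) = 21.7677 mm
cos(16 deg) = 0.961262
shear stress = 19639 * 0.961262 / (41 * 21.7677)
= 21.153 MPa

21.153


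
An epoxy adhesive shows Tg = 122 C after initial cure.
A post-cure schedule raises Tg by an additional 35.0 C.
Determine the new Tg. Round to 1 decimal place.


New Tg = 122 + 35.0
= 157.0 C

157.0


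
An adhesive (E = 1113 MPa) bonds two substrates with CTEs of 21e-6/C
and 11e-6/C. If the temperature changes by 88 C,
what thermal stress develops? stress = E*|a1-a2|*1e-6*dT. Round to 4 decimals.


Stress = 1113 * |21 - 11| * 1e-6 * 88
= 0.9794 MPa

0.9794


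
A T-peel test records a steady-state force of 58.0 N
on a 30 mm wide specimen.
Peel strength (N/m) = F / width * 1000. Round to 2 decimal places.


Peel strength = 58.0 / 30 * 1000
= 1933.33 N/m

1933.33


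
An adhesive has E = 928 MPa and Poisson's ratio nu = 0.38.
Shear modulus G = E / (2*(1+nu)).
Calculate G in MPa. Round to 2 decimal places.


G = 928 / (2*(1+0.38))
= 928 / 2.76
= 336.23 MPa

336.23


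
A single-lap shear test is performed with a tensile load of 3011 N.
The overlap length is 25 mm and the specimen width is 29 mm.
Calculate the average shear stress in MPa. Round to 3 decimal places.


Shear stress = F / (overlap * width)
= 3011 / (25 * 29)
= 3011 / 725
= 4.153 MPa

4.153


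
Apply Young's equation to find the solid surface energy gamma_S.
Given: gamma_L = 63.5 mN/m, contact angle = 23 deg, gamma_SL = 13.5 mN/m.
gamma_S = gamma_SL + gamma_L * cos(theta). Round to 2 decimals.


theta_rad = 23 * pi/180 = 0.401426
gamma_S = 13.5 + 63.5 * cos(0.401426)
= 71.95 mN/m

71.95


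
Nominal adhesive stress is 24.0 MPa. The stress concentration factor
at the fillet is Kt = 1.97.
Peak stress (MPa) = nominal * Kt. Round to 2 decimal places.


Peak = 24.0 * 1.97 = 47.28 MPa

47.28


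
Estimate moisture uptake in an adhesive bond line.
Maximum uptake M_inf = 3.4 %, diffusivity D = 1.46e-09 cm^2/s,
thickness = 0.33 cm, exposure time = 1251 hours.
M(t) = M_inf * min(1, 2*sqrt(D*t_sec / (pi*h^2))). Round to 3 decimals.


Convert time: 1251 h = 4503600 s
ratio = min(1, 2*sqrt(1.46e-09*4503600/(pi*0.33^2)))
= 0.277267
M(t) = 3.4 * 0.277267 = 0.943%

0.943


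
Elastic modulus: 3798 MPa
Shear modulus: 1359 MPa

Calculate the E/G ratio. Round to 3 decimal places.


E / G = 3798 / 1359 = 2.795

2.795


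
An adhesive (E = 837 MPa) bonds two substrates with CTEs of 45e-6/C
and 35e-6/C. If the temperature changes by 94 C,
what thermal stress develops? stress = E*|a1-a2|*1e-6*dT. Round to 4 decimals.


Stress = 837 * |45 - 35| * 1e-6 * 94
= 0.7868 MPa

0.7868


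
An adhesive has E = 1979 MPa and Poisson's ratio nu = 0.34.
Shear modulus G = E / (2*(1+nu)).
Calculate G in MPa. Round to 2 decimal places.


G = 1979 / (2*(1+0.34))
= 1979 / 2.68
= 738.43 MPa

738.43


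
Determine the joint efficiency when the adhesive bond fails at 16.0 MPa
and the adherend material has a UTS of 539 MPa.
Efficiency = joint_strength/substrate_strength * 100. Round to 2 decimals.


Joint efficiency = 16.0 / 539 * 100
= 2.97%

2.97


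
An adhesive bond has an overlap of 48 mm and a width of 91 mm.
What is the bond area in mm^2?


Bond area = overlap * width
= 48 * 91
= 4368 mm^2

4368


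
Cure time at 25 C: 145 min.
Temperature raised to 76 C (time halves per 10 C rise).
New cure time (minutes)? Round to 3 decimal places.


Acceleration factor = 2^(51/10) = 34.2968
New time = 145 / 34.2968 = 4.228 min

4.228


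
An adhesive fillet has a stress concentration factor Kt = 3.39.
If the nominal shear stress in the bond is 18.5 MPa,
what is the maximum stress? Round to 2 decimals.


Max stress = 18.5 * 3.39 = 62.72 MPa

62.72


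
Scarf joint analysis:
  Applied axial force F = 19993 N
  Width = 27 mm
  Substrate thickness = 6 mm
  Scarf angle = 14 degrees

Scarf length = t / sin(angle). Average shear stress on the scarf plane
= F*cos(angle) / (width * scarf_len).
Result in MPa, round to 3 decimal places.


Scarf length = 6 / sin(14 deg) = 24.8014 mm
cos(14 deg) = 0.970296
Shear = 19993 * 0.970296 / (27 * 24.8014)
= 28.970 MPa

28.970


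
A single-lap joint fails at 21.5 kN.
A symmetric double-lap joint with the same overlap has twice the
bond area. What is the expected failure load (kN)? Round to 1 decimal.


Double-lap load = 2 * 21.5 = 43.0 kN

43.0


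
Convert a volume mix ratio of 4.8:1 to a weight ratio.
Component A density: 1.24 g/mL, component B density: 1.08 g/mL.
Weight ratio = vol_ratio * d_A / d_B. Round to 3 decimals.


= 4.8 * 1.24 / 1.08 = 5.511

5.511


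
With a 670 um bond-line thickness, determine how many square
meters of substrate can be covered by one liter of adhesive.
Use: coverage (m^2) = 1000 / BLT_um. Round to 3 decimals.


Coverage = 1000 / 670 = 1.493 m^2

1.493


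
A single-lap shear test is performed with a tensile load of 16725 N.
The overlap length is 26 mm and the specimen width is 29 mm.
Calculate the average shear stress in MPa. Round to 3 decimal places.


Shear stress = F / (overlap * width)
= 16725 / (26 * 29)
= 16725 / 754
= 22.182 MPa

22.182


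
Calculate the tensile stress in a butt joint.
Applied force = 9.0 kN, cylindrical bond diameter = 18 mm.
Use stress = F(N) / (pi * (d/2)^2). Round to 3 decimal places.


A = pi * 9.0^2 = 254.4690 mm^2
sigma = 9000.0 / 254.4690 = 35.368 MPa

35.368


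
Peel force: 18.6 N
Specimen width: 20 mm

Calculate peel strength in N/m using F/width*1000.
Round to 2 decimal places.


Peel strength = 18.6 / 20 * 1000 = 930.00 N/m

930.00


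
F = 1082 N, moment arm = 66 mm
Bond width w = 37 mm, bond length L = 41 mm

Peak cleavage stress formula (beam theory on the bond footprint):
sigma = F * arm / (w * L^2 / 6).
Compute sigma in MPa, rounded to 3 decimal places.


sigma = (1082 * 66) / (37 * 1681 / 6)
= 71412 * 6 / 62197
= 428472 / 62197
= 6.889 MPa

6.889


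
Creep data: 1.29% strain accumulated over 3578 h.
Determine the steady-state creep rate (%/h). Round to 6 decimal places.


Rate = 1.29 / 3578 = 0.000361 %/h

0.000361


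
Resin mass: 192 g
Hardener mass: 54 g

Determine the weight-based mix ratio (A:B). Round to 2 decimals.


Ratio = 192 / 54 = 3.56

3.56


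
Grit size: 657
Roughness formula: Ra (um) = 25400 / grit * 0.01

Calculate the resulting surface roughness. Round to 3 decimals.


Ra = 25400 / 657 * 0.01
= 0.387 um

0.387


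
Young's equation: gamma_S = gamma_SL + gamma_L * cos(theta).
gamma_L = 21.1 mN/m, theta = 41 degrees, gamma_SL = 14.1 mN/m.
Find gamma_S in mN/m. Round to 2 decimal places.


cos(41 deg) = 0.754710
gamma_S = 14.1 + 21.1 * 0.754710
= 30.02 mN/m

30.02


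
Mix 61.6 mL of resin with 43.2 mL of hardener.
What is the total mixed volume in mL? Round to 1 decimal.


Total = 61.6 + 43.2 = 104.8 mL

104.8


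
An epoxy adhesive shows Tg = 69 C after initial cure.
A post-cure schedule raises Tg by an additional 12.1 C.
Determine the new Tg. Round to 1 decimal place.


New Tg = 69 + 12.1
= 81.1 C

81.1


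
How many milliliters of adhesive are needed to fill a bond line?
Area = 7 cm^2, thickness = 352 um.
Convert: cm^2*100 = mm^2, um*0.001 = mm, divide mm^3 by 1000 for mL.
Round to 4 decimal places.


= (7 * 100) * (352 * 0.001) / 1000
= 0.2464 mL

0.2464


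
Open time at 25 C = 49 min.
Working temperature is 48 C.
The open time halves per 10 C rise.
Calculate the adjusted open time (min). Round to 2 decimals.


factor = 2^((48 - 25) / 10) = 4.9246
ot = 49 / 4.9246 = 9.95 min

9.95


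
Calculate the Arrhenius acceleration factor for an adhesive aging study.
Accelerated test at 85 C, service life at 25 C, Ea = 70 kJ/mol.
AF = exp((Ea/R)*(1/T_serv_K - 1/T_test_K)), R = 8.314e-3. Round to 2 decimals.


T_test = 358.15 K, T_serv = 298.15 K
Ea/R = 70 / 0.008314 = 8419.53
AF = exp(8419.53 * (1/298.15 - 1/358.15))
= 113.39

113.39


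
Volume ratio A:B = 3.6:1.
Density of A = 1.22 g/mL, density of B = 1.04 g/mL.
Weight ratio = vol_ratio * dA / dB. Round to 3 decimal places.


Wt ratio = 3.6 * 1.22 / 1.04
= 4.223

4.223


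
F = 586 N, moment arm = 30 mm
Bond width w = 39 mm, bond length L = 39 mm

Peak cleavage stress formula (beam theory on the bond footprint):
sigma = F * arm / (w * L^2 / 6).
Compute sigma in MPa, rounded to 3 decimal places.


sigma = (586 * 30) / (39 * 1521 / 6)
= 17580 * 6 / 59319
= 105480 / 59319
= 1.778 MPa

1.778


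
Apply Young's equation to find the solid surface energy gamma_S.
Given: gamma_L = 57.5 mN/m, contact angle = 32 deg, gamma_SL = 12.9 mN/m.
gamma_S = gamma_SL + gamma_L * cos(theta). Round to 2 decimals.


theta_rad = 32 * pi/180 = 0.558505
gamma_S = 12.9 + 57.5 * cos(0.558505)
= 61.66 mN/m

61.66


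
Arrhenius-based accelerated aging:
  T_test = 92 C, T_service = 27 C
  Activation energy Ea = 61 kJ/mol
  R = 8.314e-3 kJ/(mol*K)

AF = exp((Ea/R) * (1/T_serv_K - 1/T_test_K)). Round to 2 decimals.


T_test_K = 365.15, T_serv_K = 300.15
AF = exp((61/8.314e-3) * (1/300.15 - 1/365.15))
= 77.58

77.58


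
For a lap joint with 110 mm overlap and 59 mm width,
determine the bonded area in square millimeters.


Area = 110 * 59 = 6490 mm^2

6490


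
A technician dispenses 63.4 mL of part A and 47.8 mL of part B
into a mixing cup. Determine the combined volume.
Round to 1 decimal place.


Combined volume = 63.4 + 47.8
= 111.2 mL

111.2


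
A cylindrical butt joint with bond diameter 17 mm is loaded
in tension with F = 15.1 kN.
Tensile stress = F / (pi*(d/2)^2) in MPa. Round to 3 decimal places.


Area = pi * (17/2)^2 = 226.9801 mm^2
Stress = 15.1*1000 / 226.9801
= 66.526 MPa

66.526


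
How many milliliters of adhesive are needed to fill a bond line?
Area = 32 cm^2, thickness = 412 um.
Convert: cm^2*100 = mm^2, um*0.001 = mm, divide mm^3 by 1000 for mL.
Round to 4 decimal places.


= (32 * 100) * (412 * 0.001) / 1000
= 1.3184 mL

1.3184


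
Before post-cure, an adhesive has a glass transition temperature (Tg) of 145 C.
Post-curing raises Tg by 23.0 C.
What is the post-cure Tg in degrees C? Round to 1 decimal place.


Tg_post = Tg_base + delta_Tg
= 145 + 23.0
= 168.0 C

168.0


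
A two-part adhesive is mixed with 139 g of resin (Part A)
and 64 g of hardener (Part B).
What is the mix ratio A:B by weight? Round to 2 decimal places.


Mix ratio = mass_A / mass_B
= 139 / 64
= 2.17

2.17


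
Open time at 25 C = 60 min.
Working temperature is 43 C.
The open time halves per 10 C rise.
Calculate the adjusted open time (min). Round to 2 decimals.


factor = 2^((43 - 25) / 10) = 3.4822
ot = 60 / 3.4822 = 17.23 min

17.23


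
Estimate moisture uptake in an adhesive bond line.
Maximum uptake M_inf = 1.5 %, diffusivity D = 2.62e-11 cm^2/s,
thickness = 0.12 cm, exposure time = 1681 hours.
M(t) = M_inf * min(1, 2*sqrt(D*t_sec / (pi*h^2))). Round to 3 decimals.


Convert time: 1681 h = 6051600 s
ratio = min(1, 2*sqrt(2.62e-11*6051600/(pi*0.12^2)))
= 0.118402
M(t) = 1.5 * 0.118402 = 0.178%

0.178


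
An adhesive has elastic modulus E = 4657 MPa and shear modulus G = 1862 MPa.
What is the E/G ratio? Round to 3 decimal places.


E/G = 4657 / 1862 = 2.501

2.501


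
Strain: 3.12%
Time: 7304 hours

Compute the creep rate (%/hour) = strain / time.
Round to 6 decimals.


Creep rate = 3.12 / 7304
= 0.000427 %/h

0.000427


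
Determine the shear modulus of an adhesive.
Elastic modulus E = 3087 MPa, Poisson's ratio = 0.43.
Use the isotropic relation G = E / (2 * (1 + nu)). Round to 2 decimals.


G = 3087 / (2*(1+0.43)) = 3087 / 2.86
= 1079.37 MPa

1079.37


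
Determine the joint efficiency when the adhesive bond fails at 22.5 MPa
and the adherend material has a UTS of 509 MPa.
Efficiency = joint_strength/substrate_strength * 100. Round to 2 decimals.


Joint efficiency = 22.5 / 509 * 100
= 4.42%

4.42


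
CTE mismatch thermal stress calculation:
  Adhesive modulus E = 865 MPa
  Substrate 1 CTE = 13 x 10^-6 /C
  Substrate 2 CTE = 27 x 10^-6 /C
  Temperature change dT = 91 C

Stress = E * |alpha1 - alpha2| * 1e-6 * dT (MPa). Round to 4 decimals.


delta_alpha = |13 - 27| = 14 x 10^-6/C
Stress = 865 * 14e-6 * 91
= 1.1020 MPa

1.1020


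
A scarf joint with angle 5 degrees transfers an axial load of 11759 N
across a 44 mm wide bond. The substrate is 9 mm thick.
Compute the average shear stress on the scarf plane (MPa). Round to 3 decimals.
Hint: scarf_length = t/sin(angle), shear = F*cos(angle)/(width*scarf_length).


scarf_length = 9 / sin(5 deg) = 103.2634 mm
cos(5 deg) = 0.996195
shear stress = 11759 * 0.996195 / (44 * 103.2634)
= 2.578 MPa

2.578


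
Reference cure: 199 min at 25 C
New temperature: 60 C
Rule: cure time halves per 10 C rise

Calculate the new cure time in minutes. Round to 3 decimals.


factor = 2^((60-25)/10) = 11.3137
t_new = 199 / 11.3137 = 17.589 min

17.589


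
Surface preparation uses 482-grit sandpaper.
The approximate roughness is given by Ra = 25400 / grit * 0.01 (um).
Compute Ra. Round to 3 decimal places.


Ra = 25400 / 482 * 0.01
= 254 / 482
= 0.527 um

0.527


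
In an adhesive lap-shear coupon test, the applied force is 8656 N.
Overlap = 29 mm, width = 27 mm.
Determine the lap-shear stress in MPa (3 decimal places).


stress = F / (overlap * width)
= 8656 / (29 * 27)
= 11.055 MPa

11.055


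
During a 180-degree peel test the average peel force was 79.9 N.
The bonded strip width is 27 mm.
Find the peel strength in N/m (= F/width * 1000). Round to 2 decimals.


Peel strength = F/width * 1000
= 79.9 / 27 * 1000
= 2959.26 N/m

2959.26


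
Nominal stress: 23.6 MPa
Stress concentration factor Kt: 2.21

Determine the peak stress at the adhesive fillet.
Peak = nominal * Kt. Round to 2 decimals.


Peak stress = 23.6 * 2.21
= 52.16 MPa

52.16
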